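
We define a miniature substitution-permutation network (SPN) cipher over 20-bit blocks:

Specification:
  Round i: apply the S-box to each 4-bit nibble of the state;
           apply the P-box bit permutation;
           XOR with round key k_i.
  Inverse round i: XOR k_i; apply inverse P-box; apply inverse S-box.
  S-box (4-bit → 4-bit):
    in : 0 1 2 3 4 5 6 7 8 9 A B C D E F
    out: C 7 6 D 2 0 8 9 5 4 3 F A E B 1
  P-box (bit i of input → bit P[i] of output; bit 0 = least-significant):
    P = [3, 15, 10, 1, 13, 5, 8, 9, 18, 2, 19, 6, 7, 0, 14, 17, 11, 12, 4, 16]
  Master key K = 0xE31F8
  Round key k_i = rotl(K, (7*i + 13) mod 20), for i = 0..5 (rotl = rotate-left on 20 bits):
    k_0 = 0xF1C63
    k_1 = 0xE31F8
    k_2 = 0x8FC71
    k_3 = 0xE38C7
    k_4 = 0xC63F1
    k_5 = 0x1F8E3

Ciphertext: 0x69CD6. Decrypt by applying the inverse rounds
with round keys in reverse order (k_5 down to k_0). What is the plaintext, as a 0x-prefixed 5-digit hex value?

s_0 = ciphertext = 0x69CD6
s_1 = InvRound(s_0, k_5) = 0x0DAA9
s_2 = InvRound(s_1, k_4) = 0x1538A
s_3 = InvRound(s_2, k_3) = 0x7DB3F
s_4 = InvRound(s_3, k_2) = 0x66B33
s_5 = InvRound(s_4, k_1) = 0xA1067
s_6 = InvRound(s_5, k_0) = 0x75A59

0x75A59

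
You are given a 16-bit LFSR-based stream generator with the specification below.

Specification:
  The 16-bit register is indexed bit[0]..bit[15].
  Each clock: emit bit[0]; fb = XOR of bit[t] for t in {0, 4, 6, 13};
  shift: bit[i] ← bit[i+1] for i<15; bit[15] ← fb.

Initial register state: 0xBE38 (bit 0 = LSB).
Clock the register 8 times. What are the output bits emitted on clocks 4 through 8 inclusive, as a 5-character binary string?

reg_0 = 0xBE38
clock 1: out=0, reg = 0x5F1C
clock 2: out=0, reg = 0xAF8E
clock 3: out=0, reg = 0xD7C7
clock 4: out=1, reg = 0x6BE3
clock 5: out=1, reg = 0xB5F1
clock 6: out=1, reg = 0x5AF8
clock 7: out=0, reg = 0x2D7C
clock 8: out=0, reg = 0x96BE

11100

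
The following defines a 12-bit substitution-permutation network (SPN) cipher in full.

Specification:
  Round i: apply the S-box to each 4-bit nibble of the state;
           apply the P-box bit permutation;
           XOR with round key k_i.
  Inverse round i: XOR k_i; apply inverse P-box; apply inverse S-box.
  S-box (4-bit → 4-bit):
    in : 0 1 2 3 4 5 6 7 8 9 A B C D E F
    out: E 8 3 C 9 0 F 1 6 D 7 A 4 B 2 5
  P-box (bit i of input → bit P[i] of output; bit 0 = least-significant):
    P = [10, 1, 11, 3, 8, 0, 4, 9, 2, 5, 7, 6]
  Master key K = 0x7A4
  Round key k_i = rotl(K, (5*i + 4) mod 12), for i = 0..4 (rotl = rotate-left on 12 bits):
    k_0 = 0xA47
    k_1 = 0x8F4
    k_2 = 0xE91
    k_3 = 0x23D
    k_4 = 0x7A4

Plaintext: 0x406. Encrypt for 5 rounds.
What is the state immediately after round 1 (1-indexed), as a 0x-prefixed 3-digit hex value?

0x418

s_0 = plaintext = 0x406
s_1 = Round(s_0, k_0) = 0x418
s_2 = Round(s_1, k_1) = 0x2B2
s_3 = Round(s_2, k_2) = 0x8B6
s_4 = Round(s_3, k_3) = 0xC96
s_5 = Round(s_4, k_4) = 0x83E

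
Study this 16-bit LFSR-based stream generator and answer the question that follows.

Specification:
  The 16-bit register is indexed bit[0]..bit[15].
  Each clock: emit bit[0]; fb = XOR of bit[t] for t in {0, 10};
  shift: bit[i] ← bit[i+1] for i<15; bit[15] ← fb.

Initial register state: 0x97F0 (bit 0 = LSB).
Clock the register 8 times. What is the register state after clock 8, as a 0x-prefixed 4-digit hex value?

reg_0 = 0x97F0
clock 1: out=0, reg = 0xCBF8
clock 2: out=0, reg = 0x65FC
clock 3: out=0, reg = 0xB2FE
clock 4: out=0, reg = 0x597F
clock 5: out=1, reg = 0xACBF
clock 6: out=1, reg = 0x565F
clock 7: out=1, reg = 0x2B2F
clock 8: out=1, reg = 0x9597

0x9597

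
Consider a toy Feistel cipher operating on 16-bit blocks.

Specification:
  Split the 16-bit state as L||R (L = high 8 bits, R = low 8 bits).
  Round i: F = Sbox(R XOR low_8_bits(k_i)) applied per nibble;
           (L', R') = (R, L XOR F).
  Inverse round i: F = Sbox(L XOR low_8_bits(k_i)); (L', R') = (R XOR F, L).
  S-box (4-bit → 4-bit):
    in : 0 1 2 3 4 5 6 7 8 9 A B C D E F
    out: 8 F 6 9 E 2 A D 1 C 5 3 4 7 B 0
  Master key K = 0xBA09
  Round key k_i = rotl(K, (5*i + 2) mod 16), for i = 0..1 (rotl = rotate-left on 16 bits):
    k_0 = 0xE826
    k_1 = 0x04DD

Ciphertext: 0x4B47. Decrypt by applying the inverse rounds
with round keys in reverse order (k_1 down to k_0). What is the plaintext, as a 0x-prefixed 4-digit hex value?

0x188D

s_0 = ciphertext = 0x4B47
s_1 = InvRound(s_0, k_1) = 0x8D4B
s_2 = InvRound(s_1, k_0) = 0x188D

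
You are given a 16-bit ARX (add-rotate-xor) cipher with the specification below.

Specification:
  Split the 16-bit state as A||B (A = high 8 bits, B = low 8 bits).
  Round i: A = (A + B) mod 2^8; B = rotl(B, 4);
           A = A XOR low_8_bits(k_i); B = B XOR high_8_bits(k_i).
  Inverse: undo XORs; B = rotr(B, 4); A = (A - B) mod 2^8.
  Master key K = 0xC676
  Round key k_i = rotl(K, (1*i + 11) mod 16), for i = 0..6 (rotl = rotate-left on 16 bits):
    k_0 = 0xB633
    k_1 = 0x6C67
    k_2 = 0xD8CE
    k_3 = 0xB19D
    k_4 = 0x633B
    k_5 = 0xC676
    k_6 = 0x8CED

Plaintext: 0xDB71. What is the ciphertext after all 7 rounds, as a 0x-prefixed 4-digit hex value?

s_0 = plaintext = 0xDB71
s_1 = Round(s_0, k_0) = 0x7FA1
s_2 = Round(s_1, k_1) = 0x4776
s_3 = Round(s_2, k_2) = 0x73BF
s_4 = Round(s_3, k_3) = 0xAF4A
s_5 = Round(s_4, k_4) = 0xC2C7
s_6 = Round(s_5, k_5) = 0xFFBA
s_7 = Round(s_6, k_6) = 0x5427

0x5427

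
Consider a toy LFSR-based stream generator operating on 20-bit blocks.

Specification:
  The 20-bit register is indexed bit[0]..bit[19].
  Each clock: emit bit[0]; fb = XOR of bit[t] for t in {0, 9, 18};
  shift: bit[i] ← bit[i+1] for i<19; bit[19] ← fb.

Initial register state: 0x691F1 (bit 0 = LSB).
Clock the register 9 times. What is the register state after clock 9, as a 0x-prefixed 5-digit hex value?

reg_0 = 0x691F1
clock 1: out=1, reg = 0x348F8
clock 2: out=0, reg = 0x1A47C
clock 3: out=0, reg = 0x0D23E
clock 4: out=0, reg = 0x8691F
clock 5: out=1, reg = 0xC348F
clock 6: out=1, reg = 0x61A47
clock 7: out=1, reg = 0xB0D23
clock 8: out=1, reg = 0xD8691
clock 9: out=1, reg = 0xEC348

0xEC348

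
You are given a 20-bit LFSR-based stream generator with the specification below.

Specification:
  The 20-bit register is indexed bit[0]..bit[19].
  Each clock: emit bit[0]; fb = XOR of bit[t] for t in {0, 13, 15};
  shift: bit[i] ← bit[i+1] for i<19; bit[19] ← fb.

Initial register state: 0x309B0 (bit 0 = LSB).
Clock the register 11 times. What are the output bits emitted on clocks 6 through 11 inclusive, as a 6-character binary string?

reg_0 = 0x309B0
clock 1: out=0, reg = 0x184D8
clock 2: out=0, reg = 0x8C26C
clock 3: out=0, reg = 0xC6136
clock 4: out=0, reg = 0xE309B
clock 5: out=1, reg = 0x7184D
clock 6: out=1, reg = 0xB8C26
clock 7: out=0, reg = 0xDC613
clock 8: out=1, reg = 0x6E309
clock 9: out=1, reg = 0xB7184
clock 10: out=0, reg = 0xDB8C2
clock 11: out=0, reg = 0x6DC61

101100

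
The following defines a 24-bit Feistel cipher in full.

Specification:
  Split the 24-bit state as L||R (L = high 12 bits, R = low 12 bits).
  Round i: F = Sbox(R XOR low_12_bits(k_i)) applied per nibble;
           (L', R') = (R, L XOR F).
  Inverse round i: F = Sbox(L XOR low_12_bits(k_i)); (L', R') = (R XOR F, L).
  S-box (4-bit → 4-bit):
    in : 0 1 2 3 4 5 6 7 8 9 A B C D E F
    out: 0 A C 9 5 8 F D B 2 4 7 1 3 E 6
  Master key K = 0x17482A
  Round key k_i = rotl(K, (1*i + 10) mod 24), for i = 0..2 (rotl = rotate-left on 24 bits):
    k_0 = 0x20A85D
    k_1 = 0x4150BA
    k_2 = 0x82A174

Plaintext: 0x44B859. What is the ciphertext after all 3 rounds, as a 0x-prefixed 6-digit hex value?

0xD3C515

s_0 = plaintext = 0x44B859
s_1 = Round(s_0, k_0) = 0x85944E
s_2 = Round(s_1, k_1) = 0x44ED3C
s_3 = Round(s_2, k_2) = 0xD3C515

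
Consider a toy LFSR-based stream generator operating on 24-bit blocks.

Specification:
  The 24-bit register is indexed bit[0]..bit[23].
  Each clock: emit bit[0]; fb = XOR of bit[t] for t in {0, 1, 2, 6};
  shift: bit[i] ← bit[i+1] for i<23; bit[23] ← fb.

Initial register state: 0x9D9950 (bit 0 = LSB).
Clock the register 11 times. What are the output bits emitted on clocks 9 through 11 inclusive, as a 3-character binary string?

reg_0 = 0x9D9950
clock 1: out=0, reg = 0xCECCA8
clock 2: out=0, reg = 0x676654
clock 3: out=0, reg = 0x33B32A
clock 4: out=0, reg = 0x99D995
clock 5: out=1, reg = 0x4CECCA
clock 6: out=0, reg = 0x267665
clock 7: out=1, reg = 0x933B32
clock 8: out=0, reg = 0xC99D99
clock 9: out=1, reg = 0xE4CECC
clock 10: out=0, reg = 0x726766
clock 11: out=0, reg = 0xB933B3

100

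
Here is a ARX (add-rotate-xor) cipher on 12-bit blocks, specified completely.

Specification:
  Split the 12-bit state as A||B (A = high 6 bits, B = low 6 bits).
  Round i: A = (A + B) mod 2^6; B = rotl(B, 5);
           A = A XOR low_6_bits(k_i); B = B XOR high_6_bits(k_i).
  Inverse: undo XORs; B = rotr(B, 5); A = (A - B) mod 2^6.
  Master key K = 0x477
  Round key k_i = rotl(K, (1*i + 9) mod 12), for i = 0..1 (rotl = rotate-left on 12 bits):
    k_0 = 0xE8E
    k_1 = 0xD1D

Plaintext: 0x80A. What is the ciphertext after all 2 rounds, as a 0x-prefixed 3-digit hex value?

s_0 = plaintext = 0x80A
s_1 = Round(s_0, k_0) = 0x93F
s_2 = Round(s_1, k_1) = 0xF8B

0xF8B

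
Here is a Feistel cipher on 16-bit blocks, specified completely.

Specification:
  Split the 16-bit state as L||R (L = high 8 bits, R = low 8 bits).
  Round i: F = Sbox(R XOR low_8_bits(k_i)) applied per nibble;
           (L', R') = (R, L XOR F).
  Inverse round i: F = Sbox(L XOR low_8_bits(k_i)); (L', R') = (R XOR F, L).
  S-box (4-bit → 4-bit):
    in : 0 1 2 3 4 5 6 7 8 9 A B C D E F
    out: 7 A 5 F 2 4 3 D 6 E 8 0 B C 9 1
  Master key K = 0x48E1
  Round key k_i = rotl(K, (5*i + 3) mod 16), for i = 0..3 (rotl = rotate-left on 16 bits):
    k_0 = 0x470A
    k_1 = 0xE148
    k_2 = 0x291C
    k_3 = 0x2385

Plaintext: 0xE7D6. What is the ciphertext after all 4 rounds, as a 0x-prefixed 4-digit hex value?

s_0 = plaintext = 0xE7D6
s_1 = Round(s_0, k_0) = 0xD62C
s_2 = Round(s_1, k_1) = 0x2CE4
s_3 = Round(s_2, k_2) = 0xE43A
s_4 = Round(s_3, k_3) = 0x3AE5

0x3AE5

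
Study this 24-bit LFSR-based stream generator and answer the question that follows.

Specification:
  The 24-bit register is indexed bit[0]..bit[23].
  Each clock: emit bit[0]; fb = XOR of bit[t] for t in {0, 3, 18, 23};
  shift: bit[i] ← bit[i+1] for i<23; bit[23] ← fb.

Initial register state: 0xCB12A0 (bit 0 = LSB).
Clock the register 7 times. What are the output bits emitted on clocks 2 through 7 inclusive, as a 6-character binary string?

000010

reg_0 = 0xCB12A0
clock 1: out=0, reg = 0xE58950
clock 2: out=0, reg = 0x72C4A8
clock 3: out=0, reg = 0xB96254
clock 4: out=0, reg = 0xDCB12A
clock 5: out=0, reg = 0xEE5895
clock 6: out=1, reg = 0xF72C4A
clock 7: out=0, reg = 0xFB9625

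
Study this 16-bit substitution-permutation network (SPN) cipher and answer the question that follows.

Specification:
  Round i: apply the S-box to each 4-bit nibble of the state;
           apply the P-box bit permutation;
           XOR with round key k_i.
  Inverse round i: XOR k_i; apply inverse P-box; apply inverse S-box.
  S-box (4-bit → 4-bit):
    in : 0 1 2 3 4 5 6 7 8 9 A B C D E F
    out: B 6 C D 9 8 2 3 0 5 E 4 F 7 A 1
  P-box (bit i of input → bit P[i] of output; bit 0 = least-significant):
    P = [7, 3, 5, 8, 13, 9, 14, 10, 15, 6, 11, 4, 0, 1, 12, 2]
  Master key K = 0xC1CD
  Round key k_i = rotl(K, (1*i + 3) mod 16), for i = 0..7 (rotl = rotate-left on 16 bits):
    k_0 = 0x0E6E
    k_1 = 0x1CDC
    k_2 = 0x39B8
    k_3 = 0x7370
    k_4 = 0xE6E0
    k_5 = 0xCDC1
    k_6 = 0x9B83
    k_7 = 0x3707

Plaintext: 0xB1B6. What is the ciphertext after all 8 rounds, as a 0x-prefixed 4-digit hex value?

s_0 = plaintext = 0xB1B6
s_1 = Round(s_0, k_0) = 0x5626
s_2 = Round(s_1, k_1) = 0x5890
s_3 = Round(s_2, k_2) = 0x5834
s_4 = Round(s_3, k_3) = 0x16F4
s_5 = Round(s_4, k_4) = 0xD722
s_6 = Round(s_5, k_5) = 0x18A2
s_7 = Round(s_6, k_6) = 0xCCA1
s_8 = Round(s_7, k_7) = 0xE978

0xE978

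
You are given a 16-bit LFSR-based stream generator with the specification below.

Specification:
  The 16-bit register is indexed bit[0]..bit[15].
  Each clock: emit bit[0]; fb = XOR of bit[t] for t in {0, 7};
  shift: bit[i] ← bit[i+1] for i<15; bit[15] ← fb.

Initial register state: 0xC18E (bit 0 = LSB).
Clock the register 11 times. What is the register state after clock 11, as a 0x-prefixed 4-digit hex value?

0x41B8

reg_0 = 0xC18E
clock 1: out=0, reg = 0xE0C7
clock 2: out=1, reg = 0x7063
clock 3: out=1, reg = 0xB831
clock 4: out=1, reg = 0xDC18
clock 5: out=0, reg = 0x6E0C
clock 6: out=0, reg = 0x3706
clock 7: out=0, reg = 0x1B83
clock 8: out=1, reg = 0x0DC1
clock 9: out=1, reg = 0x06E0
clock 10: out=0, reg = 0x8370
clock 11: out=0, reg = 0x41B8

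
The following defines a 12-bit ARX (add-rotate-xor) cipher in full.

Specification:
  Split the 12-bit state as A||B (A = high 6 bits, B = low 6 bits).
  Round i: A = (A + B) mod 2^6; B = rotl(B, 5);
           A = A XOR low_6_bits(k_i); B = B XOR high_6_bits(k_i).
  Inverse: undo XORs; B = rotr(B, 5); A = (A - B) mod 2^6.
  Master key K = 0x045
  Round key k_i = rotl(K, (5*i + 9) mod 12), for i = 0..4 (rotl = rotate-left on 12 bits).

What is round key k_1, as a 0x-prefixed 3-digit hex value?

0x114

K = 0x045
k_0 = rotl(K, (5*0+9) mod 12) = rotl(K, 9) = 0xA08
k_1 = rotl(K, (5*1+9) mod 12) = rotl(K, 2) = 0x114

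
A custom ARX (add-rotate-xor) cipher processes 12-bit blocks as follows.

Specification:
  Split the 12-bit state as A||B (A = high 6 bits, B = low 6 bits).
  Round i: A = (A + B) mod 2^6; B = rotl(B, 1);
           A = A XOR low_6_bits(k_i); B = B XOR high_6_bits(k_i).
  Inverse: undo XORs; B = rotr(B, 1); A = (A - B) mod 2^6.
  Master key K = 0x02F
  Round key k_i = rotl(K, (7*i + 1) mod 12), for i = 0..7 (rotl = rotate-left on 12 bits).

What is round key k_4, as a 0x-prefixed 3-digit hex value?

K = 0x02F
k_0 = rotl(K, (7*0+1) mod 12) = rotl(K, 1) = 0x05E
k_1 = rotl(K, (7*1+1) mod 12) = rotl(K, 8) = 0xF02
k_2 = rotl(K, (7*2+1) mod 12) = rotl(K, 3) = 0x178
k_3 = rotl(K, (7*3+1) mod 12) = rotl(K, 10) = 0xC0B
k_4 = rotl(K, (7*4+1) mod 12) = rotl(K, 5) = 0x5E0

0x5E0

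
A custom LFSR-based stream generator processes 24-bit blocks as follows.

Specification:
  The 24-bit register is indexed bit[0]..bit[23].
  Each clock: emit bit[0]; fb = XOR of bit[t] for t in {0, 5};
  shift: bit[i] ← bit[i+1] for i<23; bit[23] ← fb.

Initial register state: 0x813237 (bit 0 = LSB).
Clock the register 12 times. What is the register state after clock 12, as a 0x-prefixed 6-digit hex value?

0xBA6813

reg_0 = 0x813237
clock 1: out=1, reg = 0x40991B
clock 2: out=1, reg = 0xA04C8D
clock 3: out=1, reg = 0xD02646
clock 4: out=0, reg = 0x681323
clock 5: out=1, reg = 0x340991
clock 6: out=1, reg = 0x9A04C8
clock 7: out=0, reg = 0x4D0264
clock 8: out=0, reg = 0xA68132
clock 9: out=0, reg = 0xD34099
clock 10: out=1, reg = 0xE9A04C
clock 11: out=0, reg = 0x74D026
clock 12: out=0, reg = 0xBA6813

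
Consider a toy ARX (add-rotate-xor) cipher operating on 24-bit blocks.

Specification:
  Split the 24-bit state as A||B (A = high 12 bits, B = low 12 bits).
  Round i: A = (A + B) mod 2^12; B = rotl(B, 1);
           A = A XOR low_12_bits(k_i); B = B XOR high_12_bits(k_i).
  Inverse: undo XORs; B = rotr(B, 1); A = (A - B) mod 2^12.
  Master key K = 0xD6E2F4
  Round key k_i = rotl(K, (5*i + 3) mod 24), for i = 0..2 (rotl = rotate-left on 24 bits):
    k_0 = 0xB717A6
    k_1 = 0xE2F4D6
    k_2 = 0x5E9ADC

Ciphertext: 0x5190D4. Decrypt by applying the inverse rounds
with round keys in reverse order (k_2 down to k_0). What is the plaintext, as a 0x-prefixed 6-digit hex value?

s_0 = ciphertext = 0x5190D4
s_1 = InvRound(s_0, k_2) = 0x527A9E
s_2 = InvRound(s_1, k_1) = 0x799A58
s_3 = InvRound(s_2, k_0) = 0x7AB894

0x7AB894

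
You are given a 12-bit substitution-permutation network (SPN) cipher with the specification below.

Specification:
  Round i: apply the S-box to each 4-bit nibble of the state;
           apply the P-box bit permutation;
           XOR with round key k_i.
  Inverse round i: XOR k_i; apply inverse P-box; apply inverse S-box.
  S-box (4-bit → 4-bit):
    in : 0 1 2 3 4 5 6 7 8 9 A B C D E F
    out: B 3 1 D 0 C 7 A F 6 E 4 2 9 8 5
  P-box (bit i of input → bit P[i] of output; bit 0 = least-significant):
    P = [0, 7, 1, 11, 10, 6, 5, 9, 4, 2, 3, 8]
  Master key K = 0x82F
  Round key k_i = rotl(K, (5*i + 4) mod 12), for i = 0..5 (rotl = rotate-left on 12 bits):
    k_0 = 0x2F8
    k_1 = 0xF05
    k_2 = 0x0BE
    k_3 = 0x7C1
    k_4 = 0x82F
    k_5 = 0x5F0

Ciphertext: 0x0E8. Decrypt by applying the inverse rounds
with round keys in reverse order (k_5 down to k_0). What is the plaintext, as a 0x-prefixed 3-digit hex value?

0x814

s_0 = ciphertext = 0x0E8
s_1 = InvRound(s_0, k_5) = 0x324
s_2 = InvRound(s_1, k_4) = 0x5E3
s_3 = InvRound(s_2, k_3) = 0x45B
s_4 = InvRound(s_3, k_2) = 0xC61
s_5 = InvRound(s_4, k_1) = 0x7A4
s_6 = InvRound(s_5, k_0) = 0x814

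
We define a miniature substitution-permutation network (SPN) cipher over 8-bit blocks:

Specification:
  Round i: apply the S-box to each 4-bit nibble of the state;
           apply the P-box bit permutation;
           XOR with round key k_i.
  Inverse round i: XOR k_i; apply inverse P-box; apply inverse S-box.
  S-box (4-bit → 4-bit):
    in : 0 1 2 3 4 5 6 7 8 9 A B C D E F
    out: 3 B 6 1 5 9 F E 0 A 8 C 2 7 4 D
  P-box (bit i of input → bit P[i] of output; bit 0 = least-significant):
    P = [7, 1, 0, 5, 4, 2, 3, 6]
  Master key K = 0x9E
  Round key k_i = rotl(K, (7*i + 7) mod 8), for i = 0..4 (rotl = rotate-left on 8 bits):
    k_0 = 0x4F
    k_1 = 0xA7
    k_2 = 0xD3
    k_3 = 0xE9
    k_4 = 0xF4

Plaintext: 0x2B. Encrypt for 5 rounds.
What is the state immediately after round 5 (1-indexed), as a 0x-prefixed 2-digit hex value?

0xF0

s_0 = plaintext = 0x2B
s_1 = Round(s_0, k_0) = 0x62
s_2 = Round(s_1, k_1) = 0xF8
s_3 = Round(s_2, k_2) = 0x8B
s_4 = Round(s_3, k_3) = 0xC8
s_5 = Round(s_4, k_4) = 0xF0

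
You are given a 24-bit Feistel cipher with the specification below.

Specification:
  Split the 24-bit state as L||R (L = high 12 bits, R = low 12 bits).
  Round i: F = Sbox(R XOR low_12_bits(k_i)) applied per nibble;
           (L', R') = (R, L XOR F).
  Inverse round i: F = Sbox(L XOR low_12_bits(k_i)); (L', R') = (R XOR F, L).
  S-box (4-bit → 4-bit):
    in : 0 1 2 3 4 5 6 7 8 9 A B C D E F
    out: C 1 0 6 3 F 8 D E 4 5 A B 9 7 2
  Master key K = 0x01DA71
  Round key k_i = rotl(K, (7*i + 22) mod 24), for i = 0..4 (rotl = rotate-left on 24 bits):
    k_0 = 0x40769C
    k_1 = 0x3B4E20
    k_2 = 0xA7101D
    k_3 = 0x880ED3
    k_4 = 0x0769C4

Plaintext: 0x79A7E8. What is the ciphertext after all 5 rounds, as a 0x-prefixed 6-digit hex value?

0x2568D8

s_0 = plaintext = 0x79A7E8
s_1 = Round(s_0, k_0) = 0x7E8649
s_2 = Round(s_1, k_1) = 0x64996C
s_3 = Round(s_2, k_2) = 0x96C298
s_4 = Round(s_3, k_3) = 0x298256
s_5 = Round(s_4, k_4) = 0x2568D8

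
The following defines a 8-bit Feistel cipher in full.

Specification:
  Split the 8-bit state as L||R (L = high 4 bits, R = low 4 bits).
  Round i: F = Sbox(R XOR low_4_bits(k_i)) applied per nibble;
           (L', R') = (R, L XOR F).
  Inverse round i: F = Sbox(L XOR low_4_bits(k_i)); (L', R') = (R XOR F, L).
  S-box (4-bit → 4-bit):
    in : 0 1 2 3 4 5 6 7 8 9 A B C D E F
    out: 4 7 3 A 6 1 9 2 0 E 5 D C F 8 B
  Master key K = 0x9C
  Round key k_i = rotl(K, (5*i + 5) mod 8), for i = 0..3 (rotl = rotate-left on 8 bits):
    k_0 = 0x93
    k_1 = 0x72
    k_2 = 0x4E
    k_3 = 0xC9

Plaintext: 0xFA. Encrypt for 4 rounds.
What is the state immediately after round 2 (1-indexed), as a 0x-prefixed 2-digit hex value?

0x10

s_0 = plaintext = 0xFA
s_1 = Round(s_0, k_0) = 0xA1
s_2 = Round(s_1, k_1) = 0x10
s_3 = Round(s_2, k_2) = 0x09
s_4 = Round(s_3, k_3) = 0x94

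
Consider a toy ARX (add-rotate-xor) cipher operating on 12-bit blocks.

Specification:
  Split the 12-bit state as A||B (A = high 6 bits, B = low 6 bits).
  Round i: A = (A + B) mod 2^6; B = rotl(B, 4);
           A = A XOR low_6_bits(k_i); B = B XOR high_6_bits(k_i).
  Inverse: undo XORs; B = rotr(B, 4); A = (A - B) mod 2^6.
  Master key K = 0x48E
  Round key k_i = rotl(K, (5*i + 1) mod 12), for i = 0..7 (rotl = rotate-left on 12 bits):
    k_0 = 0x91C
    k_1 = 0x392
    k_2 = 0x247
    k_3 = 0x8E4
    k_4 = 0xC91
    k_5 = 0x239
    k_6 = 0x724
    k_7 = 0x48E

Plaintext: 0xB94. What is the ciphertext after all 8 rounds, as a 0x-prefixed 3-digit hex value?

0x34D

s_0 = plaintext = 0xB94
s_1 = Round(s_0, k_0) = 0x7A1
s_2 = Round(s_1, k_1) = 0xB56
s_3 = Round(s_2, k_2) = 0x12C
s_4 = Round(s_3, k_3) = 0x528
s_5 = Round(s_4, k_4) = 0xB78
s_6 = Round(s_5, k_5) = 0x706
s_7 = Round(s_6, k_6) = 0x1BD
s_8 = Round(s_7, k_7) = 0x34D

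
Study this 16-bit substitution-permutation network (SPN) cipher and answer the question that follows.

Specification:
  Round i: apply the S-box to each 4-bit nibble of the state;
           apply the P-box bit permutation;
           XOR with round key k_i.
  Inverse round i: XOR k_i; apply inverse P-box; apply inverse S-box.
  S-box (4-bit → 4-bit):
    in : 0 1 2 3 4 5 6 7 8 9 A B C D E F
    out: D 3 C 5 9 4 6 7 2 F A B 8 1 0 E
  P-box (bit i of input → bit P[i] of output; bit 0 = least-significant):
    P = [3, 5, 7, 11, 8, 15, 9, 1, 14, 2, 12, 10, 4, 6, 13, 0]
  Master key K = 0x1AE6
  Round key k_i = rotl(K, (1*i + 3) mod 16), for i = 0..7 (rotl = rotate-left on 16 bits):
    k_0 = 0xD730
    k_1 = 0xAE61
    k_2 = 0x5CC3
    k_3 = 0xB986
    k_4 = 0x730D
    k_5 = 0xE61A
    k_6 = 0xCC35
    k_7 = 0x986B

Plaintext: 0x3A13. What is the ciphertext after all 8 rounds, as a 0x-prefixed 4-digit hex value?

0x1479

s_0 = plaintext = 0x3A13
s_1 = Round(s_0, k_0) = 0x72AC
s_2 = Round(s_1, k_1) = 0x1233
s_3 = Round(s_2, k_2) = 0x4B1B
s_4 = Round(s_3, k_3) = 0x74BB
s_5 = Round(s_4, k_4) = 0x9E77
s_6 = Round(s_5, k_5) = 0x45E3
s_7 = Round(s_6, k_6) = 0xDCAC
s_8 = Round(s_7, k_7) = 0x1479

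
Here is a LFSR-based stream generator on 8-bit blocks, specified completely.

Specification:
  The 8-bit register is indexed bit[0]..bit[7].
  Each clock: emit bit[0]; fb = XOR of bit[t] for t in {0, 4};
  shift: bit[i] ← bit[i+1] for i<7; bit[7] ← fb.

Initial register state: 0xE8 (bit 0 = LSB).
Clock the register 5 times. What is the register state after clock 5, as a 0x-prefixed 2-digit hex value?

reg_0 = 0xE8
clock 1: out=0, reg = 0x74
clock 2: out=0, reg = 0xBA
clock 3: out=0, reg = 0xDD
clock 4: out=1, reg = 0x6E
clock 5: out=0, reg = 0x37

0x37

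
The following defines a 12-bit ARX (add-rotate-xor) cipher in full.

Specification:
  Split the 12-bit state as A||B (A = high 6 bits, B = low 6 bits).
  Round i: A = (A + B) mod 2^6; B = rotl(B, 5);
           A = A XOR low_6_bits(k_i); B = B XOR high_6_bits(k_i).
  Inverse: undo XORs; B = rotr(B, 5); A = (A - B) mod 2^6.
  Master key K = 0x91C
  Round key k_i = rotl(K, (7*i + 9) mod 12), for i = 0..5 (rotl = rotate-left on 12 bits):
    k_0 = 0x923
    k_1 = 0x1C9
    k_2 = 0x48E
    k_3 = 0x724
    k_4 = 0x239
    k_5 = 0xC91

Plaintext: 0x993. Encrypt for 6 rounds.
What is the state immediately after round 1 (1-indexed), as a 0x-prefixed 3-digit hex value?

0x68D

s_0 = plaintext = 0x993
s_1 = Round(s_0, k_0) = 0x68D
s_2 = Round(s_1, k_1) = 0xBA1
s_3 = Round(s_2, k_2) = 0x062
s_4 = Round(s_3, k_3) = 0x1CD
s_5 = Round(s_4, k_4) = 0xB6E
s_6 = Round(s_5, k_5) = 0x2A5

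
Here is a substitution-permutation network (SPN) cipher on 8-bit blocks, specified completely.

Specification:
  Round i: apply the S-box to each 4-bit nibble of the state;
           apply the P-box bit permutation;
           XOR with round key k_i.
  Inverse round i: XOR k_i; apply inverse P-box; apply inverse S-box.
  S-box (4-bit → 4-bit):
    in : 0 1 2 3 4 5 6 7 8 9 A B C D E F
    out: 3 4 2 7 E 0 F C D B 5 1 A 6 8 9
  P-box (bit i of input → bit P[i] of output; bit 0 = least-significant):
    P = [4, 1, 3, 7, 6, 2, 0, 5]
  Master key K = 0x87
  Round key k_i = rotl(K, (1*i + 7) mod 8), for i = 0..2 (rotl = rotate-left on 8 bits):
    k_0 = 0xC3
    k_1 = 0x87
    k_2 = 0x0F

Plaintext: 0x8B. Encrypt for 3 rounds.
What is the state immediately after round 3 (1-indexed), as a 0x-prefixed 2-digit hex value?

s_0 = plaintext = 0x8B
s_1 = Round(s_0, k_0) = 0xB2
s_2 = Round(s_1, k_1) = 0xC5
s_3 = Round(s_2, k_2) = 0x2B

0x2B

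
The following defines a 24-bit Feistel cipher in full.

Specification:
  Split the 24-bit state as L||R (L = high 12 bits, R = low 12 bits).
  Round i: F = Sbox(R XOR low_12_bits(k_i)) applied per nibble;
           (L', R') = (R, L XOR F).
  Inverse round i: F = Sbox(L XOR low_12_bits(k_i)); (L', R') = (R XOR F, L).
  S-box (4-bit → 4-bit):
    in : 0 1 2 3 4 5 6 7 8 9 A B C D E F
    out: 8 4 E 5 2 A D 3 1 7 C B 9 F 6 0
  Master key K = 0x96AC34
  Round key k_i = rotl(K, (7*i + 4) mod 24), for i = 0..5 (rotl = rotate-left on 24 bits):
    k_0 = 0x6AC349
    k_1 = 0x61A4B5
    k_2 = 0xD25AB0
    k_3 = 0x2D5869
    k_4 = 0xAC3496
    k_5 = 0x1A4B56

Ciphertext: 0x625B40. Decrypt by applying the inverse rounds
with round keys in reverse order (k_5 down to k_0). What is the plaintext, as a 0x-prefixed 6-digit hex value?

0x7D69D9

s_0 = ciphertext = 0x625B40
s_1 = InvRound(s_0, k_5) = 0x475625
s_2 = InvRound(s_1, k_4) = 0xE40475
s_3 = InvRound(s_2, k_3) = 0x992E40
s_4 = InvRound(s_3, k_2) = 0xBAE992
s_5 = InvRound(s_4, k_1) = 0x9D9BAE
s_6 = InvRound(s_5, k_0) = 0x7D69D9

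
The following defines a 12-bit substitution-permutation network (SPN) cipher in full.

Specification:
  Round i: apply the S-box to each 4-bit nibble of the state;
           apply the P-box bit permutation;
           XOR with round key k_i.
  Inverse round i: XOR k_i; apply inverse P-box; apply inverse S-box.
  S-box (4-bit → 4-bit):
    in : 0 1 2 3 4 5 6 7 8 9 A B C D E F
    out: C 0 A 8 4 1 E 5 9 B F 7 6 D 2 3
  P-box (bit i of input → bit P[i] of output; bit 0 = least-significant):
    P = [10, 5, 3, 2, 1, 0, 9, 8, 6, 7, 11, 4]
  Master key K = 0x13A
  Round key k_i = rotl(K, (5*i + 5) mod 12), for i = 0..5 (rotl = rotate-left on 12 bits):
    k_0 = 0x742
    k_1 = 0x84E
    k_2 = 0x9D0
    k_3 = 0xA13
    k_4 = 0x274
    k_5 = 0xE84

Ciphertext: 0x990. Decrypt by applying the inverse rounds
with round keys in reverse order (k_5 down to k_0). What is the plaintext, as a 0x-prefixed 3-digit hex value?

0x2DF

s_0 = ciphertext = 0x990
s_1 = InvRound(s_0, k_5) = 0x308
s_2 = InvRound(s_1, k_4) = 0x836
s_3 = InvRound(s_2, k_3) = 0x1C2
s_4 = InvRound(s_3, k_2) = 0x051
s_5 = InvRound(s_4, k_1) = 0x0F0
s_6 = InvRound(s_5, k_0) = 0x2DF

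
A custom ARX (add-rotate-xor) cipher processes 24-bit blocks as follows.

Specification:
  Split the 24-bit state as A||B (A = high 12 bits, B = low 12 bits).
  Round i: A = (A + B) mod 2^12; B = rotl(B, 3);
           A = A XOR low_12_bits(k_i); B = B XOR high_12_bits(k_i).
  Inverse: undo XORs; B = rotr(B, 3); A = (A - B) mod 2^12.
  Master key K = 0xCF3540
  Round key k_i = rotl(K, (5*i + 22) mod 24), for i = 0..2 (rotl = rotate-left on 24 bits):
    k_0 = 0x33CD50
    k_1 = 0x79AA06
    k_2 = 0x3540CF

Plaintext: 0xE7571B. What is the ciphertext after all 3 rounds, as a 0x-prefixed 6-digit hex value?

s_0 = plaintext = 0xE7571B
s_1 = Round(s_0, k_0) = 0x8C0BE7
s_2 = Round(s_1, k_1) = 0xEA18A7
s_3 = Round(s_2, k_2) = 0x787668

0x787668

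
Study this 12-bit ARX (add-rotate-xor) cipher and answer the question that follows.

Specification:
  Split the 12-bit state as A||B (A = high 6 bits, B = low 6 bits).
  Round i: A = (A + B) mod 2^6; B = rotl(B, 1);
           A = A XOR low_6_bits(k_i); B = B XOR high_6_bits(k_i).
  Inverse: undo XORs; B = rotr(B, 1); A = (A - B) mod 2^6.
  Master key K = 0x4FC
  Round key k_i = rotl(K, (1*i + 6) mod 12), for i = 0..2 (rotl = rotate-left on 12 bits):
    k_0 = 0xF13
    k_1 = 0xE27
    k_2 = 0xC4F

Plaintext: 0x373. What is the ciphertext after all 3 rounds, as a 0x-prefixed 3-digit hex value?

s_0 = plaintext = 0x373
s_1 = Round(s_0, k_0) = 0x4DB
s_2 = Round(s_1, k_1) = 0x24E
s_3 = Round(s_2, k_2) = 0x62D

0x62D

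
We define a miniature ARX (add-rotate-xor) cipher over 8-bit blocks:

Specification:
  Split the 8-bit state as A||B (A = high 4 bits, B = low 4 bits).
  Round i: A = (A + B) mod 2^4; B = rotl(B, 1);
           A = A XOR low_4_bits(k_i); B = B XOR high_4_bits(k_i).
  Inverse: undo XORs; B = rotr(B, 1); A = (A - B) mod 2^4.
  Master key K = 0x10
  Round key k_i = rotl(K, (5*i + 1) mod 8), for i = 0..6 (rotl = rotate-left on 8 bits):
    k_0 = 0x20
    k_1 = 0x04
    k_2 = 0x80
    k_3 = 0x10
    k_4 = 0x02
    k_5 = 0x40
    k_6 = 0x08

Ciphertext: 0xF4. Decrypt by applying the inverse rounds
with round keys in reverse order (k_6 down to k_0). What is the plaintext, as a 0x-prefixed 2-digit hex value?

0xE8

s_0 = ciphertext = 0xF4
s_1 = InvRound(s_0, k_6) = 0x52
s_2 = InvRound(s_1, k_5) = 0x23
s_3 = InvRound(s_2, k_4) = 0x79
s_4 = InvRound(s_3, k_3) = 0x34
s_5 = InvRound(s_4, k_2) = 0xD6
s_6 = InvRound(s_5, k_1) = 0x63
s_7 = InvRound(s_6, k_0) = 0xE8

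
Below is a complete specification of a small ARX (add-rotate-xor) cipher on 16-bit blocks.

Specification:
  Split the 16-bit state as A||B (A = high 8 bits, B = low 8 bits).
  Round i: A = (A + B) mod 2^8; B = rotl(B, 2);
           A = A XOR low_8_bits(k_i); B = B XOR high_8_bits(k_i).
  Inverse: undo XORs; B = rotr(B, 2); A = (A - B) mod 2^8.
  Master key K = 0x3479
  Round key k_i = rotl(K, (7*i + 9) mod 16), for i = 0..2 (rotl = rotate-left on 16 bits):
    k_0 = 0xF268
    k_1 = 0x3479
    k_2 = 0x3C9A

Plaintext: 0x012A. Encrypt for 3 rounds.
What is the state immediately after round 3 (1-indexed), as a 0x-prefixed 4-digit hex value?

s_0 = plaintext = 0x012A
s_1 = Round(s_0, k_0) = 0x435A
s_2 = Round(s_1, k_1) = 0xE45D
s_3 = Round(s_2, k_2) = 0xDB49

0xDB49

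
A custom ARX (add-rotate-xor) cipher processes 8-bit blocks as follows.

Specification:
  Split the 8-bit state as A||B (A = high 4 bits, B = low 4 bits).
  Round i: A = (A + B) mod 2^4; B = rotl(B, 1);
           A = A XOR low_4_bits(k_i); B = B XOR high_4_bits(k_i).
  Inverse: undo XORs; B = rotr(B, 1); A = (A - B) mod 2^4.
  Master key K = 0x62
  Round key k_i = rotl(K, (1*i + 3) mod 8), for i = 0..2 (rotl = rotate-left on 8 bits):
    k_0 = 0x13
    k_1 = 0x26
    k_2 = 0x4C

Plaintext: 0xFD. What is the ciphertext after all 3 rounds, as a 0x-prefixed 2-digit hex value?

0xAA

s_0 = plaintext = 0xFD
s_1 = Round(s_0, k_0) = 0xFA
s_2 = Round(s_1, k_1) = 0xF7
s_3 = Round(s_2, k_2) = 0xAA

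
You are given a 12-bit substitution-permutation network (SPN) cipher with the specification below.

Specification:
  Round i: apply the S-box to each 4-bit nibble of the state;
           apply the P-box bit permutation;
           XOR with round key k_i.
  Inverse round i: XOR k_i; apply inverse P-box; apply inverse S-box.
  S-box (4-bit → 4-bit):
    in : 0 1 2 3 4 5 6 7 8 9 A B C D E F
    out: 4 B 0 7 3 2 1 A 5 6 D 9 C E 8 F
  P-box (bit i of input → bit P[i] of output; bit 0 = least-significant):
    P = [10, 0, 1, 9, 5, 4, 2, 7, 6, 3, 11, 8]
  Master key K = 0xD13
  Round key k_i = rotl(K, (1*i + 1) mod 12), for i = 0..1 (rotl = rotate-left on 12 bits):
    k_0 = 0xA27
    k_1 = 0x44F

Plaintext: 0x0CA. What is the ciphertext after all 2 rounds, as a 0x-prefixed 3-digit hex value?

s_0 = plaintext = 0x0CA
s_1 = Round(s_0, k_0) = 0x4A1
s_2 = Round(s_1, k_1) = 0x2A2

0x2A2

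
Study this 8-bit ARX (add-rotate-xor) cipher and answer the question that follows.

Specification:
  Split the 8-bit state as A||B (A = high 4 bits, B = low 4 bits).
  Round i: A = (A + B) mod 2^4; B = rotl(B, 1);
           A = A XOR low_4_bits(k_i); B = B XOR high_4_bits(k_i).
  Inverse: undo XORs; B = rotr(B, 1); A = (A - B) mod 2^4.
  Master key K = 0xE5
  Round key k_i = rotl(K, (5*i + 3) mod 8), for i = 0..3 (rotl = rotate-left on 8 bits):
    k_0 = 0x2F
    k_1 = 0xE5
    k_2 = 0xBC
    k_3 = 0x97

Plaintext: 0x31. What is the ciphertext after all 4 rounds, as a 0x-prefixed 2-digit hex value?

s_0 = plaintext = 0x31
s_1 = Round(s_0, k_0) = 0xB0
s_2 = Round(s_1, k_1) = 0xEE
s_3 = Round(s_2, k_2) = 0x06
s_4 = Round(s_3, k_3) = 0x15

0x15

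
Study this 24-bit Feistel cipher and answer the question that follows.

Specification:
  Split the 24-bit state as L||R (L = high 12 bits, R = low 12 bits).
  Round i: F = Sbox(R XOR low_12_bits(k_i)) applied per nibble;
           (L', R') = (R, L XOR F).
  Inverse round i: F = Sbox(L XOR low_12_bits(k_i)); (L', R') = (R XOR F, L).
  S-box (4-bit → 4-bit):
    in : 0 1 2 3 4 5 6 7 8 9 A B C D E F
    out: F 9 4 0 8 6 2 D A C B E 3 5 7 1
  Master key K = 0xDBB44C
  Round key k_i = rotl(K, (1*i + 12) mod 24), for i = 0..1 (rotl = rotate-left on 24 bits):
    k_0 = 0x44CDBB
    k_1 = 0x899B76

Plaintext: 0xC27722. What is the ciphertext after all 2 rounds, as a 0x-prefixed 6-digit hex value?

s_0 = plaintext = 0xC27722
s_1 = Round(s_0, k_0) = 0x7227EB
s_2 = Round(s_1, k_1) = 0x7EB4E7

0x7EB4E7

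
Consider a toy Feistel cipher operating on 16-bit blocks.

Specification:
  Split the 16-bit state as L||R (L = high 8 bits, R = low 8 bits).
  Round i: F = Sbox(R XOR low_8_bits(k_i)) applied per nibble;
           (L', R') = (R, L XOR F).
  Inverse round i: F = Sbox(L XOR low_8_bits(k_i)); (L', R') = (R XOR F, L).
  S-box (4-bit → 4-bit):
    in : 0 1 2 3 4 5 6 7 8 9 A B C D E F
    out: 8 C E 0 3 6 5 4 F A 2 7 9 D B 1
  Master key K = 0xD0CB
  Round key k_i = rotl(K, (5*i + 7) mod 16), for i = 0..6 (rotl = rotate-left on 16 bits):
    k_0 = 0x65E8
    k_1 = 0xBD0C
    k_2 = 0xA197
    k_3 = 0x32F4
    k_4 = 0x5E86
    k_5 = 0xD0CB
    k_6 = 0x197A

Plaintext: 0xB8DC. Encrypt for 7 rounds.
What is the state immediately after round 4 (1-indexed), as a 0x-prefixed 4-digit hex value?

s_0 = plaintext = 0xB8DC
s_1 = Round(s_0, k_0) = 0xDCBB
s_2 = Round(s_1, k_1) = 0xBBA8
s_3 = Round(s_2, k_2) = 0xA8BA
s_4 = Round(s_3, k_3) = 0xBA93
s_5 = Round(s_4, k_4) = 0x937C
s_6 = Round(s_5, k_5) = 0x7CE7
s_7 = Round(s_6, k_6) = 0xE7D1

0xBA93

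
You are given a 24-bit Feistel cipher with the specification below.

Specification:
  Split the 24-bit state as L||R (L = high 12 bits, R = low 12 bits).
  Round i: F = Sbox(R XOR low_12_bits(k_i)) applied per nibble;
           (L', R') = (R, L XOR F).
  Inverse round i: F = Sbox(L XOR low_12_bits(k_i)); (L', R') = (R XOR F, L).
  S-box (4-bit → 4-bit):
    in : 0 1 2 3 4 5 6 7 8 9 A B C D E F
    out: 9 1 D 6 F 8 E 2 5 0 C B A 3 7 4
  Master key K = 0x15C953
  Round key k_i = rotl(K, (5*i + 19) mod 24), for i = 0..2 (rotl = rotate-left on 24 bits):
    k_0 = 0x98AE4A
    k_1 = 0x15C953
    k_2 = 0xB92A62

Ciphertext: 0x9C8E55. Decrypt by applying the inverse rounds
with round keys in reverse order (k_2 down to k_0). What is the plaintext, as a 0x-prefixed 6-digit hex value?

s_0 = ciphertext = 0x9C8E55
s_1 = InvRound(s_0, k_2) = 0x8999C8
s_2 = InvRound(s_1, k_1) = 0x864899
s_3 = InvRound(s_2, k_0) = 0x64E864

0x64E864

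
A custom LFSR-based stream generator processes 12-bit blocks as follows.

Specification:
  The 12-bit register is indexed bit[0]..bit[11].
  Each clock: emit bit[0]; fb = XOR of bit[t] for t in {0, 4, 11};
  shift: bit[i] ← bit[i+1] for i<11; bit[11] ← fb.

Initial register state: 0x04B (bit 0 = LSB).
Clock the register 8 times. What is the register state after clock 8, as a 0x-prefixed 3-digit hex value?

0xC50

reg_0 = 0x04B
clock 1: out=1, reg = 0x825
clock 2: out=1, reg = 0x412
clock 3: out=0, reg = 0xA09
clock 4: out=1, reg = 0x504
clock 5: out=0, reg = 0x282
clock 6: out=0, reg = 0x141
clock 7: out=1, reg = 0x8A0
clock 8: out=0, reg = 0xC50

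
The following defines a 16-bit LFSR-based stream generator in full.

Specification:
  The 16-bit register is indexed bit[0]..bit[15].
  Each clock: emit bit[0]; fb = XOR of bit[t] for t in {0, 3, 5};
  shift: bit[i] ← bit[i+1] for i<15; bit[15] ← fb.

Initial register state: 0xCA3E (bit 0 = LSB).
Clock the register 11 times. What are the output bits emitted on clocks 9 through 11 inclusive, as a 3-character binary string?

010

reg_0 = 0xCA3E
clock 1: out=0, reg = 0x651F
clock 2: out=1, reg = 0x328F
clock 3: out=1, reg = 0x1947
clock 4: out=1, reg = 0x8CA3
clock 5: out=1, reg = 0x4651
clock 6: out=1, reg = 0xA328
clock 7: out=0, reg = 0x5194
clock 8: out=0, reg = 0x28CA
clock 9: out=0, reg = 0x9465
clock 10: out=1, reg = 0x4A32
clock 11: out=0, reg = 0xA519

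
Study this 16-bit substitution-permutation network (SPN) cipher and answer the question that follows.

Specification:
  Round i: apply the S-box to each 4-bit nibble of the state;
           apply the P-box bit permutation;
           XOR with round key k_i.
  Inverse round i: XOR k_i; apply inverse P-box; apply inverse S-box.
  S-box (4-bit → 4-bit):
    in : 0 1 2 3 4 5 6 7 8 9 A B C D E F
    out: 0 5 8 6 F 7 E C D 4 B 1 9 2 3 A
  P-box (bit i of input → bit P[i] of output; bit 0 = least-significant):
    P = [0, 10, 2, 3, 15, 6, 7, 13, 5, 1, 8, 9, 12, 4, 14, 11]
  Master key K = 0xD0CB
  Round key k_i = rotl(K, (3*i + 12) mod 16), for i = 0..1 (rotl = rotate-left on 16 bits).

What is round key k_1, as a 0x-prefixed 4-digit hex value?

K = 0xD0CB
k_0 = rotl(K, (3*0+12) mod 16) = rotl(K, 12) = 0xBD0C
k_1 = rotl(K, (3*1+12) mod 16) = rotl(K, 15) = 0xE865

0xE865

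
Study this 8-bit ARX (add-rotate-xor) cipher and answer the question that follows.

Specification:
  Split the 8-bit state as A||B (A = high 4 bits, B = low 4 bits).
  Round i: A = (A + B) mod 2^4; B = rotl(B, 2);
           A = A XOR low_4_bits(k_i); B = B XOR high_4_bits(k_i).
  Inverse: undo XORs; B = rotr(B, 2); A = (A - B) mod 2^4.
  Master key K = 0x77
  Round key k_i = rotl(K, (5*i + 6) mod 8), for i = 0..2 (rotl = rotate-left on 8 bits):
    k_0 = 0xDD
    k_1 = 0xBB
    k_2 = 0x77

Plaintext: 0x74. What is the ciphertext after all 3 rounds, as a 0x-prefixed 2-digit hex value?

0x65

s_0 = plaintext = 0x74
s_1 = Round(s_0, k_0) = 0x6C
s_2 = Round(s_1, k_1) = 0x98
s_3 = Round(s_2, k_2) = 0x65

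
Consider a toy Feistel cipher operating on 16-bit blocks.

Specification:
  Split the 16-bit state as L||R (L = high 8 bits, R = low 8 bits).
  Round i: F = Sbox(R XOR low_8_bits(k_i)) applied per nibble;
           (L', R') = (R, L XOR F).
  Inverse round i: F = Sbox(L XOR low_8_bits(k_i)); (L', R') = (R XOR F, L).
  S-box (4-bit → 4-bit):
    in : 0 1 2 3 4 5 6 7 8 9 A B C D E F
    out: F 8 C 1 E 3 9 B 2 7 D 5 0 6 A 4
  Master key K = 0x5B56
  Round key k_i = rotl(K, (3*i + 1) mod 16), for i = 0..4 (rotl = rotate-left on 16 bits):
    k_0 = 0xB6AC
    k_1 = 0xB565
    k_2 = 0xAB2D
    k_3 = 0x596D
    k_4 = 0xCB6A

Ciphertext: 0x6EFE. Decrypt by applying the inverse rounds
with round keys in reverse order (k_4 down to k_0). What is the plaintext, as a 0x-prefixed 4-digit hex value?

s_0 = ciphertext = 0x6EFE
s_1 = InvRound(s_0, k_4) = 0x006E
s_2 = InvRound(s_1, k_3) = 0xF800
s_3 = InvRound(s_2, k_2) = 0x63F8
s_4 = InvRound(s_3, k_1) = 0x0163
s_5 = InvRound(s_4, k_0) = 0xB501

0xB501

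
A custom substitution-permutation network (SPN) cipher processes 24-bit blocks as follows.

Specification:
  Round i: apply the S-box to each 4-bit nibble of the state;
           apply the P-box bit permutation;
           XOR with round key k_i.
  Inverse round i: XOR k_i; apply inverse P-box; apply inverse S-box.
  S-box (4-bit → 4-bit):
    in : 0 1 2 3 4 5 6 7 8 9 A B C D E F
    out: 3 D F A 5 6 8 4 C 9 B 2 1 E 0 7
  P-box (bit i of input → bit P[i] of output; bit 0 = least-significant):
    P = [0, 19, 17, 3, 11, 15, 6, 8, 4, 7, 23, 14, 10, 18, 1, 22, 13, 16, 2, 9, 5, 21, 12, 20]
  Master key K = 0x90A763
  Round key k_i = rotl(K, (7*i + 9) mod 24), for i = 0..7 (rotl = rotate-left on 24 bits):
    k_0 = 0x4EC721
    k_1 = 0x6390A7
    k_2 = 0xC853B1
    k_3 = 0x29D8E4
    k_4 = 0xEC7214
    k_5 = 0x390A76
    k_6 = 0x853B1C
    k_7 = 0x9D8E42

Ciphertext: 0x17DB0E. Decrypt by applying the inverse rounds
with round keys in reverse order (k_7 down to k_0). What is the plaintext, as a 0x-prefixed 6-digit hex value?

0xB7F7A7

s_0 = ciphertext = 0x17DB0E
s_1 = InvRound(s_0, k_7) = 0x77C88D
s_2 = InvRound(s_1, k_6) = 0xD96234
s_3 = InvRound(s_2, k_5) = 0xBC884E
s_4 = InvRound(s_3, k_4) = 0x8989F6
s_5 = InvRound(s_4, k_3) = 0x5E716E
s_6 = InvRound(s_5, k_2) = 0x615F71
s_7 = InvRound(s_6, k_1) = 0xE84A27
s_8 = InvRound(s_7, k_0) = 0xB7F7A7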